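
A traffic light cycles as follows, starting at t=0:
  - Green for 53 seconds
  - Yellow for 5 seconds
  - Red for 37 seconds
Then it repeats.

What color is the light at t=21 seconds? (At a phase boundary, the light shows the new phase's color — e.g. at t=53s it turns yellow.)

Cycle length = 53 + 5 + 37 = 95s
t = 21, phase_t = 21 mod 95 = 21
21 < 53 (green end) → GREEN

Answer: green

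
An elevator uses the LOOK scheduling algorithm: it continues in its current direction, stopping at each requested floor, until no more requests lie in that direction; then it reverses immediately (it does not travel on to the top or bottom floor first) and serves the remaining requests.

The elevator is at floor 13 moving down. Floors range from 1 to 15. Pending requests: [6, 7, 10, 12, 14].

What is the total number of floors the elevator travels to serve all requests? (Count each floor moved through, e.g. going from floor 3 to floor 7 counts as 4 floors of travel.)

Answer: 15

Derivation:
Start at floor 13 moving down, LOOK stop order: [12, 10, 7, 6, 14]
  13 → 12: |12-13| = 1, total = 1
  12 → 10: |10-12| = 2, total = 3
  10 → 7: |7-10| = 3, total = 6
  7 → 6: |6-7| = 1, total = 7
  6 → 14: |14-6| = 8, total = 15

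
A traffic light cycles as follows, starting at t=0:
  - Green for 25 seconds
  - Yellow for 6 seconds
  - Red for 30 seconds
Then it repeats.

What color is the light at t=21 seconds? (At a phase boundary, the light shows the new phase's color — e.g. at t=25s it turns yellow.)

Cycle length = 25 + 6 + 30 = 61s
t = 21, phase_t = 21 mod 61 = 21
21 < 25 (green end) → GREEN

Answer: green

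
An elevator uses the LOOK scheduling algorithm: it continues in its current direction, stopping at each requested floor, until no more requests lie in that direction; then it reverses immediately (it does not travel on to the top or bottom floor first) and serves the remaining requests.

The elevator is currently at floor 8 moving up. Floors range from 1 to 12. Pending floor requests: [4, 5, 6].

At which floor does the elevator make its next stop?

Answer: 6

Derivation:
Current floor: 8, direction: up
Requests above: []
Requests below: [4, 5, 6]
Moving up but no requests above → reverse; nearest below is max([4, 5, 6]) = 6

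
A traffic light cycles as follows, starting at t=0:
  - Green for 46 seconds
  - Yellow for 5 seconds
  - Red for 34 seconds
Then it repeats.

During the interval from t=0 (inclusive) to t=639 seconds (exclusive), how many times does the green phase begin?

Cycle = 46+5+34 = 85s
green phase starts at t = k*85 + 0 for k=0,1,2,...
Need k*85+0 < 639 → k < 7.518
k ∈ {0, ..., 7} → 8 starts

Answer: 8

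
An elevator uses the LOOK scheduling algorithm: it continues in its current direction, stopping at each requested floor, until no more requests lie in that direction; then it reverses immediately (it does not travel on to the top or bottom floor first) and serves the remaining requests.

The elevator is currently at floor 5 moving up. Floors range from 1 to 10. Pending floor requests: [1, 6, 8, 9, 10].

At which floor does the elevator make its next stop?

Current floor: 5, direction: up
Requests above: [6, 8, 9, 10]
Requests below: [1]
Moving up and requests lie above → nearest above is min([6, 8, 9, 10]) = 6

Answer: 6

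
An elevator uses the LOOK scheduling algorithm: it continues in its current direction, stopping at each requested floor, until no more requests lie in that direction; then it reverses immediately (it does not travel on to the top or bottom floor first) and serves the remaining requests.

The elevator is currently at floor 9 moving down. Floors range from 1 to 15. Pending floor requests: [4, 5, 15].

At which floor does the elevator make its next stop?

Answer: 5

Derivation:
Current floor: 9, direction: down
Requests above: [15]
Requests below: [4, 5]
Moving down and requests lie below → nearest below is max([4, 5]) = 5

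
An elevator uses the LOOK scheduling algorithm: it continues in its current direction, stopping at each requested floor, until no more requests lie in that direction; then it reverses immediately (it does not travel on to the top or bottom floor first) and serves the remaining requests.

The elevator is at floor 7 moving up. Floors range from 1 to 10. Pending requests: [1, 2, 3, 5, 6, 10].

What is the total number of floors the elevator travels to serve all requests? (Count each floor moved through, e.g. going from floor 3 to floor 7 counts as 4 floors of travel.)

Answer: 12

Derivation:
Start at floor 7 moving up, LOOK stop order: [10, 6, 5, 3, 2, 1]
  7 → 10: |10-7| = 3, total = 3
  10 → 6: |6-10| = 4, total = 7
  6 → 5: |5-6| = 1, total = 8
  5 → 3: |3-5| = 2, total = 10
  3 → 2: |2-3| = 1, total = 11
  2 → 1: |1-2| = 1, total = 12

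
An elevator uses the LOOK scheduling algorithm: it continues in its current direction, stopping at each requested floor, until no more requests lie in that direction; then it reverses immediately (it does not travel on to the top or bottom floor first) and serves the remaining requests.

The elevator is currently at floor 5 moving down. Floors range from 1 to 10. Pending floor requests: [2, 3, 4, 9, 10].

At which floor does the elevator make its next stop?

Current floor: 5, direction: down
Requests above: [9, 10]
Requests below: [2, 3, 4]
Moving down and requests lie below → nearest below is max([2, 3, 4]) = 4

Answer: 4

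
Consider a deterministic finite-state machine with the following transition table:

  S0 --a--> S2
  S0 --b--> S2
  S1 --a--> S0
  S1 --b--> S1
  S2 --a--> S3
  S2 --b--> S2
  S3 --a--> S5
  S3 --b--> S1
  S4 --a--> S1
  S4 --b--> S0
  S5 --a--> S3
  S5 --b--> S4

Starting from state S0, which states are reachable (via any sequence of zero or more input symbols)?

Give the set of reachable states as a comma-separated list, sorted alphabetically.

Answer: S0, S1, S2, S3, S4, S5

Derivation:
BFS from S0:
  visit S0: S0--a-->S2 (new), S0--b-->S2 (seen)
  visit S2: S2--a-->S3 (new), S2--b-->S2 (seen)
  visit S3: S3--a-->S5 (new), S3--b-->S1 (new)
  visit S5: S5--a-->S3 (seen), S5--b-->S4 (new)
  visit S1: S1--a-->S0 (seen), S1--b-->S1 (seen)
  visit S4: S4--a-->S1 (seen), S4--b-->S0 (seen)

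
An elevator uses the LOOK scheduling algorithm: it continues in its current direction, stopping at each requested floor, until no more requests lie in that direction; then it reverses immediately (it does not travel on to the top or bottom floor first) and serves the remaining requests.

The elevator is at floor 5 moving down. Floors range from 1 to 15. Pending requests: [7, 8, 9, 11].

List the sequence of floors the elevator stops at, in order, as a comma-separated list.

Answer: 7, 8, 9, 11

Derivation:
Current: 5, moving DOWN
Serve below first (descending): []
Then reverse, serve above (ascending): [7, 8, 9, 11]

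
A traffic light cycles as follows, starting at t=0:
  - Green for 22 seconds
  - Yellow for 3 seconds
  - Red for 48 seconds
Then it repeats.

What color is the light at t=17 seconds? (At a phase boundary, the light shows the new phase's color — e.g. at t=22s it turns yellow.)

Cycle length = 22 + 3 + 48 = 73s
t = 17, phase_t = 17 mod 73 = 17
17 < 22 (green end) → GREEN

Answer: green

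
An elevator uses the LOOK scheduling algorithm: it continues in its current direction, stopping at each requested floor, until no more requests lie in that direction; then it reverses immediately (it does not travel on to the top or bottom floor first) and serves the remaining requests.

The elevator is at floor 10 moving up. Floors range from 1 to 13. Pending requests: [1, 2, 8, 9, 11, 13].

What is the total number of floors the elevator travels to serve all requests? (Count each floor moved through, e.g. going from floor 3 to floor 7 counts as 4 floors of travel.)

Answer: 15

Derivation:
Start at floor 10 moving up, LOOK stop order: [11, 13, 9, 8, 2, 1]
  10 → 11: |11-10| = 1, total = 1
  11 → 13: |13-11| = 2, total = 3
  13 → 9: |9-13| = 4, total = 7
  9 → 8: |8-9| = 1, total = 8
  8 → 2: |2-8| = 6, total = 14
  2 → 1: |1-2| = 1, total = 15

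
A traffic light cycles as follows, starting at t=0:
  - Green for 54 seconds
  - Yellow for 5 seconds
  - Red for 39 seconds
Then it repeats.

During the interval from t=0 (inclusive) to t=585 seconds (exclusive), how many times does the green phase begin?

Answer: 6

Derivation:
Cycle = 54+5+39 = 98s
green phase starts at t = k*98 + 0 for k=0,1,2,...
Need k*98+0 < 585 → k < 5.969
k ∈ {0, ..., 5} → 6 starts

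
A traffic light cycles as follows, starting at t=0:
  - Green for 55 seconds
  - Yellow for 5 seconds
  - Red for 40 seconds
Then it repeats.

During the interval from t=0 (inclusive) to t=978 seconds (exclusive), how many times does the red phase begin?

Answer: 10

Derivation:
Cycle = 55+5+40 = 100s
red phase starts at t = k*100 + 60 for k=0,1,2,...
Need k*100+60 < 978 → k < 9.180
k ∈ {0, ..., 9} → 10 starts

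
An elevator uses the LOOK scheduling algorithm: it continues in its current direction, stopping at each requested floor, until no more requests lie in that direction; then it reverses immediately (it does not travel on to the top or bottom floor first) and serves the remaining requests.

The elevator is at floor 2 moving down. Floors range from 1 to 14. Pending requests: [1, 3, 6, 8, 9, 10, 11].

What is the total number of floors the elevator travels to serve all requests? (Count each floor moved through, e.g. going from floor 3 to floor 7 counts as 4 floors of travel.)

Answer: 11

Derivation:
Start at floor 2 moving down, LOOK stop order: [1, 3, 6, 8, 9, 10, 11]
  2 → 1: |1-2| = 1, total = 1
  1 → 3: |3-1| = 2, total = 3
  3 → 6: |6-3| = 3, total = 6
  6 → 8: |8-6| = 2, total = 8
  8 → 9: |9-8| = 1, total = 9
  9 → 10: |10-9| = 1, total = 10
  10 → 11: |11-10| = 1, total = 11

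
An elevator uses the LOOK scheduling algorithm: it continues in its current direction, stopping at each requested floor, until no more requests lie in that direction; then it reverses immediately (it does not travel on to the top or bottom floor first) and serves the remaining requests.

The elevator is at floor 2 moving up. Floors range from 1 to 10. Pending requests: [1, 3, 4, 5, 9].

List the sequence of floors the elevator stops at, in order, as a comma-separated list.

Current: 2, moving UP
Serve above first (ascending): [3, 4, 5, 9]
Then reverse, serve below (descending): [1]

Answer: 3, 4, 5, 9, 1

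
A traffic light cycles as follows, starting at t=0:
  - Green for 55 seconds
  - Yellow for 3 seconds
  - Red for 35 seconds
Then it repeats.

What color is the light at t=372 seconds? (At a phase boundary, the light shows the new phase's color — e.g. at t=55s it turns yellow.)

Answer: green

Derivation:
Cycle length = 55 + 3 + 35 = 93s
t = 372, phase_t = 372 mod 93 = 0
0 < 55 (green end) → GREEN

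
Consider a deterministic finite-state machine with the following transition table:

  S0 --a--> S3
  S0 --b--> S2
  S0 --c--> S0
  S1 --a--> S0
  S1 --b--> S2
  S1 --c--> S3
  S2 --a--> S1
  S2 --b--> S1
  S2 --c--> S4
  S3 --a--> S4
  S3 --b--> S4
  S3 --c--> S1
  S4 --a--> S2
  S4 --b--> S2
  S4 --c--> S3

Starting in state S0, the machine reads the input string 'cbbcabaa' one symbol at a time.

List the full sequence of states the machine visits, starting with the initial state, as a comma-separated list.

Answer: S0, S0, S2, S1, S3, S4, S2, S1, S0

Derivation:
Start: S0
  read 'c': S0 --c--> S0
  read 'b': S0 --b--> S2
  read 'b': S2 --b--> S1
  read 'c': S1 --c--> S3
  read 'a': S3 --a--> S4
  read 'b': S4 --b--> S2
  read 'a': S2 --a--> S1
  read 'a': S1 --a--> S0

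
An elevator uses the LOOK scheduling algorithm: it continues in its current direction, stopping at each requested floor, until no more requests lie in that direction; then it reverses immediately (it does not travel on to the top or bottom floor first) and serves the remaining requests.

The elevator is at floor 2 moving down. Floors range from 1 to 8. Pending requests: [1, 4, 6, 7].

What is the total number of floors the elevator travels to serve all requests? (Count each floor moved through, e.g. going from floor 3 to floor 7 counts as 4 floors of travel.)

Answer: 7

Derivation:
Start at floor 2 moving down, LOOK stop order: [1, 4, 6, 7]
  2 → 1: |1-2| = 1, total = 1
  1 → 4: |4-1| = 3, total = 4
  4 → 6: |6-4| = 2, total = 6
  6 → 7: |7-6| = 1, total = 7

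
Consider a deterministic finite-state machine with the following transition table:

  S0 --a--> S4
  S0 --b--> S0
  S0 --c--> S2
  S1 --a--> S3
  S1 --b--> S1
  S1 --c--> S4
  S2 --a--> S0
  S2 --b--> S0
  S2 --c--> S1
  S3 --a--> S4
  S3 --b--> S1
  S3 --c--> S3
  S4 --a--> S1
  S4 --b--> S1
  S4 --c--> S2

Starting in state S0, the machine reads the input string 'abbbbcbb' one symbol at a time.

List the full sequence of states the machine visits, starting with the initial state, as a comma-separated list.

Start: S0
  read 'a': S0 --a--> S4
  read 'b': S4 --b--> S1
  read 'b': S1 --b--> S1
  read 'b': S1 --b--> S1
  read 'b': S1 --b--> S1
  read 'c': S1 --c--> S4
  read 'b': S4 --b--> S1
  read 'b': S1 --b--> S1

Answer: S0, S4, S1, S1, S1, S1, S4, S1, S1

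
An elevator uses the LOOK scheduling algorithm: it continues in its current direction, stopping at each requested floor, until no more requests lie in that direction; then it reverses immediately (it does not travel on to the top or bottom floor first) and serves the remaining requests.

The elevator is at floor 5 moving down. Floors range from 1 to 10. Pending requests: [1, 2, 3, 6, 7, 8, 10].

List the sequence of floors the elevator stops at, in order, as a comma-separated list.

Answer: 3, 2, 1, 6, 7, 8, 10

Derivation:
Current: 5, moving DOWN
Serve below first (descending): [3, 2, 1]
Then reverse, serve above (ascending): [6, 7, 8, 10]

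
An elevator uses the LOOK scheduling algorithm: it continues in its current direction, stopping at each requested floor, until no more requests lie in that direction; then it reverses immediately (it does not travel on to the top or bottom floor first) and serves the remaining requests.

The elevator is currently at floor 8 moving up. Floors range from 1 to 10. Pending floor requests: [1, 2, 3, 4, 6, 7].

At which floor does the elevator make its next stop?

Current floor: 8, direction: up
Requests above: []
Requests below: [1, 2, 3, 4, 6, 7]
Moving up but no requests above → reverse; nearest below is max([1, 2, 3, 4, 6, 7]) = 7

Answer: 7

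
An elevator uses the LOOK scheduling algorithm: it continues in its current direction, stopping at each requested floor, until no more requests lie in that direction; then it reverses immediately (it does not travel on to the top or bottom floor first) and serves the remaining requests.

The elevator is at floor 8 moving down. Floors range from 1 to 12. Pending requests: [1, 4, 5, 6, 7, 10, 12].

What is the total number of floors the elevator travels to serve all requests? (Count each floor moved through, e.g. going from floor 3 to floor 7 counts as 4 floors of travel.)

Answer: 18

Derivation:
Start at floor 8 moving down, LOOK stop order: [7, 6, 5, 4, 1, 10, 12]
  8 → 7: |7-8| = 1, total = 1
  7 → 6: |6-7| = 1, total = 2
  6 → 5: |5-6| = 1, total = 3
  5 → 4: |4-5| = 1, total = 4
  4 → 1: |1-4| = 3, total = 7
  1 → 10: |10-1| = 9, total = 16
  10 → 12: |12-10| = 2, total = 18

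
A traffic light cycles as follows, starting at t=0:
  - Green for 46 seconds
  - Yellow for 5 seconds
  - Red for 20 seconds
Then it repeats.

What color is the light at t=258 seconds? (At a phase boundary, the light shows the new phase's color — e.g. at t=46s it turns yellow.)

Answer: green

Derivation:
Cycle length = 46 + 5 + 20 = 71s
t = 258, phase_t = 258 mod 71 = 45
45 < 46 (green end) → GREEN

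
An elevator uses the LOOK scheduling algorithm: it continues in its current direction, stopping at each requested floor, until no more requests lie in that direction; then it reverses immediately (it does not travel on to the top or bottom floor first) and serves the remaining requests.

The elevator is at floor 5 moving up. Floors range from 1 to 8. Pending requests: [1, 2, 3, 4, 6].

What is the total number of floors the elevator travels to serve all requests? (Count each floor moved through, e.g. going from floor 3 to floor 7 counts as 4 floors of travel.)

Start at floor 5 moving up, LOOK stop order: [6, 4, 3, 2, 1]
  5 → 6: |6-5| = 1, total = 1
  6 → 4: |4-6| = 2, total = 3
  4 → 3: |3-4| = 1, total = 4
  3 → 2: |2-3| = 1, total = 5
  2 → 1: |1-2| = 1, total = 6

Answer: 6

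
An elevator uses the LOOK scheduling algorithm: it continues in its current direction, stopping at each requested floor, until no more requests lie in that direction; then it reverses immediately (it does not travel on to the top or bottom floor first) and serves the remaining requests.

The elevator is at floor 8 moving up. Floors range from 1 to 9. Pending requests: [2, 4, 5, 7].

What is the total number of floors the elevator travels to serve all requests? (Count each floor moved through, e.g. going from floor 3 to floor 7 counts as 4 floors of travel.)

Answer: 6

Derivation:
Start at floor 8 moving up, LOOK stop order: [7, 5, 4, 2]
  8 → 7: |7-8| = 1, total = 1
  7 → 5: |5-7| = 2, total = 3
  5 → 4: |4-5| = 1, total = 4
  4 → 2: |2-4| = 2, total = 6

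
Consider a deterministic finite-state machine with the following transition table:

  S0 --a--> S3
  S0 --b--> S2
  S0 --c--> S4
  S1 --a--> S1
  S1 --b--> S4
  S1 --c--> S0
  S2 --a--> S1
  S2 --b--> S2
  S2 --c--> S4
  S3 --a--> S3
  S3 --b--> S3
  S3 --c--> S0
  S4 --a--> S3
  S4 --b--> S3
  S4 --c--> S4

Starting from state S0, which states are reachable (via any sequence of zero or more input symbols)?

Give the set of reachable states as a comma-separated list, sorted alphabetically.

BFS from S0:
  visit S0: S0--a-->S3 (new), S0--b-->S2 (new), S0--c-->S4 (new)
  visit S3: S3--a-->S3 (seen), S3--b-->S3 (seen), S3--c-->S0 (seen)
  visit S2: S2--a-->S1 (new), S2--b-->S2 (seen), S2--c-->S4 (seen)
  visit S4: S4--a-->S3 (seen), S4--b-->S3 (seen), S4--c-->S4 (seen)
  visit S1: S1--a-->S1 (seen), S1--b-->S4 (seen), S1--c-->S0 (seen)

Answer: S0, S1, S2, S3, S4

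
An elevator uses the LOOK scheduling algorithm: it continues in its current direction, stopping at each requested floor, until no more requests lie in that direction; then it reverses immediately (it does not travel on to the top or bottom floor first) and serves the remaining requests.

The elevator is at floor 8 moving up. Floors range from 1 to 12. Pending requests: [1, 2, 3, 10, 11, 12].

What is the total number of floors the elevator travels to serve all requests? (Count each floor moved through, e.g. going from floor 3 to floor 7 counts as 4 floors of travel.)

Answer: 15

Derivation:
Start at floor 8 moving up, LOOK stop order: [10, 11, 12, 3, 2, 1]
  8 → 10: |10-8| = 2, total = 2
  10 → 11: |11-10| = 1, total = 3
  11 → 12: |12-11| = 1, total = 4
  12 → 3: |3-12| = 9, total = 13
  3 → 2: |2-3| = 1, total = 14
  2 → 1: |1-2| = 1, total = 15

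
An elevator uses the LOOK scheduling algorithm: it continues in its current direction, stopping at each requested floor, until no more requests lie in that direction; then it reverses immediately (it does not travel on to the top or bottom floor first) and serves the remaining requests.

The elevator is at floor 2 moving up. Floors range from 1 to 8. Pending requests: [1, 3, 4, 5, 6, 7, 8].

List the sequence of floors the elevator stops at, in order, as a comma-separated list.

Current: 2, moving UP
Serve above first (ascending): [3, 4, 5, 6, 7, 8]
Then reverse, serve below (descending): [1]

Answer: 3, 4, 5, 6, 7, 8, 1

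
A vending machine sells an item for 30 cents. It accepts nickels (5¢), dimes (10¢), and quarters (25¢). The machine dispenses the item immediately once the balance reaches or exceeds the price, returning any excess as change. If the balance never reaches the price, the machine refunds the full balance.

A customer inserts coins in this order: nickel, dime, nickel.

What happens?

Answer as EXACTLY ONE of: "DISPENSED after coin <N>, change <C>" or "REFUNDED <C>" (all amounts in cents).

Price: 30¢
Coin 1 (nickel, 5¢): balance = 5¢
Coin 2 (dime, 10¢): balance = 15¢
Coin 3 (nickel, 5¢): balance = 20¢
All coins inserted, balance 20¢ < price 30¢ → REFUND 20¢

Answer: REFUNDED 20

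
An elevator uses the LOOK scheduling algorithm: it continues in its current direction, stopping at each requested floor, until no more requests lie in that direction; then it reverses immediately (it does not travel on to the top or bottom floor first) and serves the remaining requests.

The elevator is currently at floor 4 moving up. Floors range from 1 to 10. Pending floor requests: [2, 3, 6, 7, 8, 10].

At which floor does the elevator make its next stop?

Answer: 6

Derivation:
Current floor: 4, direction: up
Requests above: [6, 7, 8, 10]
Requests below: [2, 3]
Moving up and requests lie above → nearest above is min([6, 7, 8, 10]) = 6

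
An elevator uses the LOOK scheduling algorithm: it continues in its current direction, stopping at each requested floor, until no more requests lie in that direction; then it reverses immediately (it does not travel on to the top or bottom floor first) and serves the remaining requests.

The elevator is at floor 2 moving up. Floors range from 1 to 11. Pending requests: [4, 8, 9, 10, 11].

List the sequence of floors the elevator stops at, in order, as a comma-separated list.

Answer: 4, 8, 9, 10, 11

Derivation:
Current: 2, moving UP
Serve above first (ascending): [4, 8, 9, 10, 11]
Then reverse, serve below (descending): []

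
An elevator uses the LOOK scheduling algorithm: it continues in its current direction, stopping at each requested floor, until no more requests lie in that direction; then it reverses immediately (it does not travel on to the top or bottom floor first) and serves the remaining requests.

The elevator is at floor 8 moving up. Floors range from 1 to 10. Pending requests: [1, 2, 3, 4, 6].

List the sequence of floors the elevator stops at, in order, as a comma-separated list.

Answer: 6, 4, 3, 2, 1

Derivation:
Current: 8, moving UP
Serve above first (ascending): []
Then reverse, serve below (descending): [6, 4, 3, 2, 1]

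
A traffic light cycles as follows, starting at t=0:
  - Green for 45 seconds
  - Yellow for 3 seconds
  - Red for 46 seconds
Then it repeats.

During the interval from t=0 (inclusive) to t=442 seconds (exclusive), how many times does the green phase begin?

Cycle = 45+3+46 = 94s
green phase starts at t = k*94 + 0 for k=0,1,2,...
Need k*94+0 < 442 → k < 4.702
k ∈ {0, ..., 4} → 5 starts

Answer: 5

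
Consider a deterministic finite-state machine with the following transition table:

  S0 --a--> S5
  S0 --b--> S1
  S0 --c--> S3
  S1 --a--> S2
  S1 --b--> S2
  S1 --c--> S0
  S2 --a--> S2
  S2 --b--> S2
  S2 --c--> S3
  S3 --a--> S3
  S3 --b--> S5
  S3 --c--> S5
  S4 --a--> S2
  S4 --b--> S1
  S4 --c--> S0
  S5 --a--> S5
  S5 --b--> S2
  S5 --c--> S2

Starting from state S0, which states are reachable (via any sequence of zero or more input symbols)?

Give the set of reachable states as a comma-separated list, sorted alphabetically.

Answer: S0, S1, S2, S3, S5

Derivation:
BFS from S0:
  visit S0: S0--a-->S5 (new), S0--b-->S1 (new), S0--c-->S3 (new)
  visit S5: S5--a-->S5 (seen), S5--b-->S2 (new), S5--c-->S2 (seen)
  visit S1: S1--a-->S2 (seen), S1--b-->S2 (seen), S1--c-->S0 (seen)
  visit S3: S3--a-->S3 (seen), S3--b-->S5 (seen), S3--c-->S5 (seen)
  visit S2: S2--a-->S2 (seen), S2--b-->S2 (seen), S2--c-->S3 (seen)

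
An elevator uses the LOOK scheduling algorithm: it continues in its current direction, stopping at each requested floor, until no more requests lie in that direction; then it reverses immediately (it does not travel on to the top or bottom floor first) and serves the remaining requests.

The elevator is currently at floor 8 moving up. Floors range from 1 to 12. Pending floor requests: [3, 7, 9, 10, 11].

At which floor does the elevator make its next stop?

Answer: 9

Derivation:
Current floor: 8, direction: up
Requests above: [9, 10, 11]
Requests below: [3, 7]
Moving up and requests lie above → nearest above is min([9, 10, 11]) = 9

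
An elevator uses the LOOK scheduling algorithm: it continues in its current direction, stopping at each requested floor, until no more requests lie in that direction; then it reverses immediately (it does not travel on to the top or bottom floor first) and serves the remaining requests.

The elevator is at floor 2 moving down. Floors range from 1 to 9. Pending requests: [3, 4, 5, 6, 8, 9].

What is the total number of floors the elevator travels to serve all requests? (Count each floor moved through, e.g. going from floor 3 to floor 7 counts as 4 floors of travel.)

Answer: 7

Derivation:
Start at floor 2 moving down, LOOK stop order: [3, 4, 5, 6, 8, 9]
  2 → 3: |3-2| = 1, total = 1
  3 → 4: |4-3| = 1, total = 2
  4 → 5: |5-4| = 1, total = 3
  5 → 6: |6-5| = 1, total = 4
  6 → 8: |8-6| = 2, total = 6
  8 → 9: |9-8| = 1, total = 7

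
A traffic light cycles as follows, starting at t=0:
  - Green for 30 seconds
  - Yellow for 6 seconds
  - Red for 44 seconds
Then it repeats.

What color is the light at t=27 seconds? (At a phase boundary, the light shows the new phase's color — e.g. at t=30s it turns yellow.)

Answer: green

Derivation:
Cycle length = 30 + 6 + 44 = 80s
t = 27, phase_t = 27 mod 80 = 27
27 < 30 (green end) → GREEN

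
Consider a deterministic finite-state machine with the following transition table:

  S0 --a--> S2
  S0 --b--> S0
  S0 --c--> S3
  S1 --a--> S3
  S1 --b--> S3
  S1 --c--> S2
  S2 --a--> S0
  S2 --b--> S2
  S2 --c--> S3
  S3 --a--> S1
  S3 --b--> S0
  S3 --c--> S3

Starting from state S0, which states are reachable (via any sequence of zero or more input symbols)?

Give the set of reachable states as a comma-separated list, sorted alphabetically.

Answer: S0, S1, S2, S3

Derivation:
BFS from S0:
  visit S0: S0--a-->S2 (new), S0--b-->S0 (seen), S0--c-->S3 (new)
  visit S2: S2--a-->S0 (seen), S2--b-->S2 (seen), S2--c-->S3 (seen)
  visit S3: S3--a-->S1 (new), S3--b-->S0 (seen), S3--c-->S3 (seen)
  visit S1: S1--a-->S3 (seen), S1--b-->S3 (seen), S1--c-->S2 (seen)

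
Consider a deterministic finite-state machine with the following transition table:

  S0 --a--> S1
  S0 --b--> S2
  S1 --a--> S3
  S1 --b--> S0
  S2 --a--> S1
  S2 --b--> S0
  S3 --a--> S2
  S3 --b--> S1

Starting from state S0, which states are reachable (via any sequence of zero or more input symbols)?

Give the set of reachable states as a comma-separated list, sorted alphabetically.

Answer: S0, S1, S2, S3

Derivation:
BFS from S0:
  visit S0: S0--a-->S1 (new), S0--b-->S2 (new)
  visit S1: S1--a-->S3 (new), S1--b-->S0 (seen)
  visit S2: S2--a-->S1 (seen), S2--b-->S0 (seen)
  visit S3: S3--a-->S2 (seen), S3--b-->S1 (seen)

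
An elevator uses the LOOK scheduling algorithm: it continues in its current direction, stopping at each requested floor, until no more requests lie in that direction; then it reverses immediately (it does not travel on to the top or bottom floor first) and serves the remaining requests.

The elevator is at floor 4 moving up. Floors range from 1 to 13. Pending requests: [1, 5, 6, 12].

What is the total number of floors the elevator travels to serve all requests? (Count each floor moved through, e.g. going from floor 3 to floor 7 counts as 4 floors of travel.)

Start at floor 4 moving up, LOOK stop order: [5, 6, 12, 1]
  4 → 5: |5-4| = 1, total = 1
  5 → 6: |6-5| = 1, total = 2
  6 → 12: |12-6| = 6, total = 8
  12 → 1: |1-12| = 11, total = 19

Answer: 19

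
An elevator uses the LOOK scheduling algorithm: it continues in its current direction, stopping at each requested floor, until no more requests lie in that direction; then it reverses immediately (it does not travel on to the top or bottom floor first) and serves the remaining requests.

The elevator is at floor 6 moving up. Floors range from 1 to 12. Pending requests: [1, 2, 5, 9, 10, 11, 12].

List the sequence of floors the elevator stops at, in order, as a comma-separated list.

Current: 6, moving UP
Serve above first (ascending): [9, 10, 11, 12]
Then reverse, serve below (descending): [5, 2, 1]

Answer: 9, 10, 11, 12, 5, 2, 1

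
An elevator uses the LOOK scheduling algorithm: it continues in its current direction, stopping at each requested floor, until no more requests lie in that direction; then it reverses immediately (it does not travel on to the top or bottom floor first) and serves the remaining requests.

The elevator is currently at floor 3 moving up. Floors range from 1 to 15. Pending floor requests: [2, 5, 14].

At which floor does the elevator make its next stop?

Answer: 5

Derivation:
Current floor: 3, direction: up
Requests above: [5, 14]
Requests below: [2]
Moving up and requests lie above → nearest above is min([5, 14]) = 5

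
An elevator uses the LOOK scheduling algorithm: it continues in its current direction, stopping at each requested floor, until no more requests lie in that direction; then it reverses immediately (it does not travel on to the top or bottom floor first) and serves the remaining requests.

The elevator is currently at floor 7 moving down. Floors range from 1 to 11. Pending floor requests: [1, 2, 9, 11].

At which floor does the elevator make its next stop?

Answer: 2

Derivation:
Current floor: 7, direction: down
Requests above: [9, 11]
Requests below: [1, 2]
Moving down and requests lie below → nearest below is max([1, 2]) = 2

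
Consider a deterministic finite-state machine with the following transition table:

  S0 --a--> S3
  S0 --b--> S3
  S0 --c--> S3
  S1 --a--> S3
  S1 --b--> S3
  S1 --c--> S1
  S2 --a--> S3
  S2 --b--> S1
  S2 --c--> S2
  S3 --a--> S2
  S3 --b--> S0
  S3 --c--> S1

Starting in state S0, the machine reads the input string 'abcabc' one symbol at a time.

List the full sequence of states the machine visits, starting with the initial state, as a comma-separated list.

Answer: S0, S3, S0, S3, S2, S1, S1

Derivation:
Start: S0
  read 'a': S0 --a--> S3
  read 'b': S3 --b--> S0
  read 'c': S0 --c--> S3
  read 'a': S3 --a--> S2
  read 'b': S2 --b--> S1
  read 'c': S1 --c--> S1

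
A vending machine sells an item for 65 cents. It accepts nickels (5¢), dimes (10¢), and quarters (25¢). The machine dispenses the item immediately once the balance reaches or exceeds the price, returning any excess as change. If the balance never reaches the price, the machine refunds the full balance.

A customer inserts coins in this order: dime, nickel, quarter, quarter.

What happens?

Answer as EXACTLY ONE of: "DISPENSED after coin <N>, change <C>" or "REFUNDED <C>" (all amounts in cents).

Answer: DISPENSED after coin 4, change 0

Derivation:
Price: 65¢
Coin 1 (dime, 10¢): balance = 10¢
Coin 2 (nickel, 5¢): balance = 15¢
Coin 3 (quarter, 25¢): balance = 40¢
Coin 4 (quarter, 25¢): balance = 65¢
  → balance >= price → DISPENSE, change = 65 - 65 = 0¢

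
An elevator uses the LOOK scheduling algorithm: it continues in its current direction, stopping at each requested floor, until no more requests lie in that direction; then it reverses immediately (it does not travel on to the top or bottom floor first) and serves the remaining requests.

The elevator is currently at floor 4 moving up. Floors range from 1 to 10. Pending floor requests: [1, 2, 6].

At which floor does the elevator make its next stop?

Current floor: 4, direction: up
Requests above: [6]
Requests below: [1, 2]
Moving up and requests lie above → nearest above is min([6]) = 6

Answer: 6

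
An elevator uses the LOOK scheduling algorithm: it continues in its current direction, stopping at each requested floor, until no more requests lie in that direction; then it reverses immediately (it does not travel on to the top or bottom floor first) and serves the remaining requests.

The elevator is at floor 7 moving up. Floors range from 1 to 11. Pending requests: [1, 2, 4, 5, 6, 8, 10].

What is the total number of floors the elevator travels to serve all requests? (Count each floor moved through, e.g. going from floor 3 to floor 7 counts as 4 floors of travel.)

Answer: 12

Derivation:
Start at floor 7 moving up, LOOK stop order: [8, 10, 6, 5, 4, 2, 1]
  7 → 8: |8-7| = 1, total = 1
  8 → 10: |10-8| = 2, total = 3
  10 → 6: |6-10| = 4, total = 7
  6 → 5: |5-6| = 1, total = 8
  5 → 4: |4-5| = 1, total = 9
  4 → 2: |2-4| = 2, total = 11
  2 → 1: |1-2| = 1, total = 12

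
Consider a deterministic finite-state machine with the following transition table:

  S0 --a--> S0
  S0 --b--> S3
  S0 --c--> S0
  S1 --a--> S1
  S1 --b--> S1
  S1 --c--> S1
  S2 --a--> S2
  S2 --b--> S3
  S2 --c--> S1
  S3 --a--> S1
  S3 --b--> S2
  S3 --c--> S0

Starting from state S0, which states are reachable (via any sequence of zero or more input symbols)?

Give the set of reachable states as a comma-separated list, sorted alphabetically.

Answer: S0, S1, S2, S3

Derivation:
BFS from S0:
  visit S0: S0--a-->S0 (seen), S0--b-->S3 (new), S0--c-->S0 (seen)
  visit S3: S3--a-->S1 (new), S3--b-->S2 (new), S3--c-->S0 (seen)
  visit S1: S1--a-->S1 (seen), S1--b-->S1 (seen), S1--c-->S1 (seen)
  visit S2: S2--a-->S2 (seen), S2--b-->S3 (seen), S2--c-->S1 (seen)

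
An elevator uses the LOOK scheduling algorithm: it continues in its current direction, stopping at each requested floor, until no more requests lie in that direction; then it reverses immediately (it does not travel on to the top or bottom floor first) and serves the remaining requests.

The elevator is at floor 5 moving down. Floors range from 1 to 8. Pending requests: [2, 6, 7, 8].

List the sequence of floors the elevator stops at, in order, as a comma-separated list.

Current: 5, moving DOWN
Serve below first (descending): [2]
Then reverse, serve above (ascending): [6, 7, 8]

Answer: 2, 6, 7, 8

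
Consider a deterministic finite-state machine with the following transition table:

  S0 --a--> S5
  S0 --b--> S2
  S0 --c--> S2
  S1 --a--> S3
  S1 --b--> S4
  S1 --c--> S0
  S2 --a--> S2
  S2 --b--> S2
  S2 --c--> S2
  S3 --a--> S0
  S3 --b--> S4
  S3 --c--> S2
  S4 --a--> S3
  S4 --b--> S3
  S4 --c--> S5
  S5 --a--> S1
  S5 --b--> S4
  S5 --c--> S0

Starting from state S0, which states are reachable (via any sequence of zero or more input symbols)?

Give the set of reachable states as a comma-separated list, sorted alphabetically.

BFS from S0:
  visit S0: S0--a-->S5 (new), S0--b-->S2 (new), S0--c-->S2 (seen)
  visit S5: S5--a-->S1 (new), S5--b-->S4 (new), S5--c-->S0 (seen)
  visit S2: S2--a-->S2 (seen), S2--b-->S2 (seen), S2--c-->S2 (seen)
  visit S1: S1--a-->S3 (new), S1--b-->S4 (seen), S1--c-->S0 (seen)
  visit S4: S4--a-->S3 (seen), S4--b-->S3 (seen), S4--c-->S5 (seen)
  visit S3: S3--a-->S0 (seen), S3--b-->S4 (seen), S3--c-->S2 (seen)

Answer: S0, S1, S2, S3, S4, S5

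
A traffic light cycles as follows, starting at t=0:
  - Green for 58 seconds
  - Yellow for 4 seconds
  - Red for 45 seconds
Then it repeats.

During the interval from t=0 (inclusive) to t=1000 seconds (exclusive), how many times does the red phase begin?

Answer: 9

Derivation:
Cycle = 58+4+45 = 107s
red phase starts at t = k*107 + 62 for k=0,1,2,...
Need k*107+62 < 1000 → k < 8.766
k ∈ {0, ..., 8} → 9 starts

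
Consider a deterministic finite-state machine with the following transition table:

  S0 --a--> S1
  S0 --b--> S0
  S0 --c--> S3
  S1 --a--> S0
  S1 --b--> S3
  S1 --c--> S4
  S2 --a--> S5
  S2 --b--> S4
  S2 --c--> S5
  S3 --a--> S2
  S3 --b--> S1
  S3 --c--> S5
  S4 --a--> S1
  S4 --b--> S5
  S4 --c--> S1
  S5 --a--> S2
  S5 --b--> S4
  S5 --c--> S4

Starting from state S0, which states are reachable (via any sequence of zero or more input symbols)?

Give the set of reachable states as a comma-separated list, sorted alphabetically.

Answer: S0, S1, S2, S3, S4, S5

Derivation:
BFS from S0:
  visit S0: S0--a-->S1 (new), S0--b-->S0 (seen), S0--c-->S3 (new)
  visit S1: S1--a-->S0 (seen), S1--b-->S3 (seen), S1--c-->S4 (new)
  visit S3: S3--a-->S2 (new), S3--b-->S1 (seen), S3--c-->S5 (new)
  visit S4: S4--a-->S1 (seen), S4--b-->S5 (seen), S4--c-->S1 (seen)
  visit S2: S2--a-->S5 (seen), S2--b-->S4 (seen), S2--c-->S5 (seen)
  visit S5: S5--a-->S2 (seen), S5--b-->S4 (seen), S5--c-->S4 (seen)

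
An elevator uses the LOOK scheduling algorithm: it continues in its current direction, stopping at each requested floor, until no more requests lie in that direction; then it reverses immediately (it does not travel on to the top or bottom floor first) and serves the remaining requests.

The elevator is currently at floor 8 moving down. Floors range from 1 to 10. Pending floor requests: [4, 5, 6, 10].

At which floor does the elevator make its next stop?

Answer: 6

Derivation:
Current floor: 8, direction: down
Requests above: [10]
Requests below: [4, 5, 6]
Moving down and requests lie below → nearest below is max([4, 5, 6]) = 6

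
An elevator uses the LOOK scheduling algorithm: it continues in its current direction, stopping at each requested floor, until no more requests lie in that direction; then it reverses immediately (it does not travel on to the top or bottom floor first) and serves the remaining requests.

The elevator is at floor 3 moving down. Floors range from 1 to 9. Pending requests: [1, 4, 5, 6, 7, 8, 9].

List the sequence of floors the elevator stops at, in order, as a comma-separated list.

Answer: 1, 4, 5, 6, 7, 8, 9

Derivation:
Current: 3, moving DOWN
Serve below first (descending): [1]
Then reverse, serve above (ascending): [4, 5, 6, 7, 8, 9]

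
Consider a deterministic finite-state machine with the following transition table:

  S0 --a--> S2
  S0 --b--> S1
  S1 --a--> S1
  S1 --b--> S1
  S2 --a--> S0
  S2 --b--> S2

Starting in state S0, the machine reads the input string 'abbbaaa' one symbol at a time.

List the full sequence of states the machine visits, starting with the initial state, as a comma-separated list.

Answer: S0, S2, S2, S2, S2, S0, S2, S0

Derivation:
Start: S0
  read 'a': S0 --a--> S2
  read 'b': S2 --b--> S2
  read 'b': S2 --b--> S2
  read 'b': S2 --b--> S2
  read 'a': S2 --a--> S0
  read 'a': S0 --a--> S2
  read 'a': S2 --a--> S0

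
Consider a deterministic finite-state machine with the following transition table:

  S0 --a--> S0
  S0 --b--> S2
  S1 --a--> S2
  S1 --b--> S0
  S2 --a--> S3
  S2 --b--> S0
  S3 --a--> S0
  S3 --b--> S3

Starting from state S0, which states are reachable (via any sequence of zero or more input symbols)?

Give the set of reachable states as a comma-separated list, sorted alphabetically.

BFS from S0:
  visit S0: S0--a-->S0 (seen), S0--b-->S2 (new)
  visit S2: S2--a-->S3 (new), S2--b-->S0 (seen)
  visit S3: S3--a-->S0 (seen), S3--b-->S3 (seen)

Answer: S0, S2, S3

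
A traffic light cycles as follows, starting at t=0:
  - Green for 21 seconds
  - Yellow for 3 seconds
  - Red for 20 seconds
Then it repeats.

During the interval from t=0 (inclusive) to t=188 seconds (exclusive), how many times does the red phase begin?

Answer: 4

Derivation:
Cycle = 21+3+20 = 44s
red phase starts at t = k*44 + 24 for k=0,1,2,...
Need k*44+24 < 188 → k < 3.727
k ∈ {0, ..., 3} → 4 starts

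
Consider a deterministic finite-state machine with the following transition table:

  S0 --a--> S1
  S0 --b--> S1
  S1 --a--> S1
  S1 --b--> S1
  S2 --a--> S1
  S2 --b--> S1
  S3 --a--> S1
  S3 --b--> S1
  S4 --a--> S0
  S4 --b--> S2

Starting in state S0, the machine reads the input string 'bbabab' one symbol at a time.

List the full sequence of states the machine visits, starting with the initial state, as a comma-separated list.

Start: S0
  read 'b': S0 --b--> S1
  read 'b': S1 --b--> S1
  read 'a': S1 --a--> S1
  read 'b': S1 --b--> S1
  read 'a': S1 --a--> S1
  read 'b': S1 --b--> S1

Answer: S0, S1, S1, S1, S1, S1, S1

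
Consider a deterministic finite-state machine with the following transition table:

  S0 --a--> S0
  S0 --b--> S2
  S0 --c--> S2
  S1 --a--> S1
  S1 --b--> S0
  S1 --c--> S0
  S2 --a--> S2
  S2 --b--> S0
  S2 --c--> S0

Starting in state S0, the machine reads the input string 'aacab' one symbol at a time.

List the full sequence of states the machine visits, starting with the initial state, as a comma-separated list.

Start: S0
  read 'a': S0 --a--> S0
  read 'a': S0 --a--> S0
  read 'c': S0 --c--> S2
  read 'a': S2 --a--> S2
  read 'b': S2 --b--> S0

Answer: S0, S0, S0, S2, S2, S0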